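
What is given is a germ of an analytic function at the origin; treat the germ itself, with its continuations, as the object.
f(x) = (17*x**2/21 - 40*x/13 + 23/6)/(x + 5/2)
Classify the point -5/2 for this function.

The denominator factor x + 5/2 vanishes at -5/2 and appears to the power 1; the numerator there equals 6037/364, nonzero, and no other factor vanishes.
Hence a pole whose order is the multiplicity, 1.

The point is a pole of order 1.


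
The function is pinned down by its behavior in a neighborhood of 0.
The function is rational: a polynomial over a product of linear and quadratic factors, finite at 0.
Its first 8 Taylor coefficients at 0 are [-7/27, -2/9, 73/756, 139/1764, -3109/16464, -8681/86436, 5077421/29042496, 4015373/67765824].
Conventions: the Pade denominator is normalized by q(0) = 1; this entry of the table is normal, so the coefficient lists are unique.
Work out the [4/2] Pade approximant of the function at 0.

Taylor coefficients needed (read off): a_0 = -7/27, a_1 = -2/9, a_2 = 73/756, a_3 = 139/1764, a_4 = -3109/16464, a_5 = -8681/86436, a_6 = 5077421/29042496.
Write the denominator as Q(σ) = 1 + q1*σ + q2*σ^2. Requiring Q*f - P = O(σ^7) with deg P <= 4 kills the coefficients of σ^5..σ^6 in Q*f:
  σ^5: a_5 + q1*a_4 + q2*a_3 = 0, i.e. -8681/86436 + (-3109/16464)*q1 + (139/1764)*q2 = 0.
  σ^6: a_6 + q1*a_5 + q2*a_4 = 0, i.e. 5077421/29042496 + (-8681/86436)*q1 + (-3109/16464)*q2 = 0.
Solving this linear system: q1 = -110725/929733, q2 = 1226199/1239644.
The numerator is Q*f truncated at degree 4: P0 = a_0 = -7/27; P1 = a_1 + q1*a_0 = -686189/3586113; P2 = a_2 + q1*a_1 + q2*a_0 = -159488/1195371; P3 = a_3 + q1*a_2 + q2*a_1 = -546931/3586113; P4 = a_4 + q1*a_3 + q2*a_2 = -122773/1195371.

The Pade approximant has numerator coefficients [-7/27, -686189/3586113, -159488/1195371, -546931/3586113, -122773/1195371]; denominator coefficients [1, -110725/929733, 1226199/1239644].


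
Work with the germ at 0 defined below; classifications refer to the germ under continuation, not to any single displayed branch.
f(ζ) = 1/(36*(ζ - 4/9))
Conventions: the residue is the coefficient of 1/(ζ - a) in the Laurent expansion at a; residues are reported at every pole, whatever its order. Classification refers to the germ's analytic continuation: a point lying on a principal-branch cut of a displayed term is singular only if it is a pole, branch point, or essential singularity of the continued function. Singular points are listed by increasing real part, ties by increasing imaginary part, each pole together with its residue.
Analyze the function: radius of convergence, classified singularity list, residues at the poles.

Denominator factor (ζ - 4/9): pole of order 1 at 4/9, modulus 4/9.
The radius of convergence is the smallest modulus among the singular points: 4/9.
At the order-1 pole 4/9 set g(ζ) = (ζ - (4/9))*f(ζ) = 1/36.
Simple pole: residue = g(a) at a = 4/9, which is 1/36.

Radius of convergence at 0: 4/9.
At 4/9: a pole of order 1; residue 1/36.


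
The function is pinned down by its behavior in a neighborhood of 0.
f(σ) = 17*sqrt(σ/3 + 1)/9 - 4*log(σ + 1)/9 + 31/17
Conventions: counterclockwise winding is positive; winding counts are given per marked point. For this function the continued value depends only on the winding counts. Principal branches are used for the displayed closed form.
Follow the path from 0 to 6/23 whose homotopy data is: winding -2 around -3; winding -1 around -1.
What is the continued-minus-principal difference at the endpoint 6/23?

The rational part is single-valued and drops out of the difference; each branch term changes only by its own monodromy.
(17/9)*sqrt(1 - σ/(-3)): winding -2 is even, the square root returns to the same sheet, contribution 0.
(-4/9)*log(1 - σ/(-1)): each positive loop around -1 adds 2*pi*i to the log, so winding -1 contributes (-4/9)*(-1)*2*pi*i = (8/9)*pi*i.
Summing the contributions at σ = 6/23 gives (8/9)*pi*i.

Continued minus principal equals (8/9)*pi*i.


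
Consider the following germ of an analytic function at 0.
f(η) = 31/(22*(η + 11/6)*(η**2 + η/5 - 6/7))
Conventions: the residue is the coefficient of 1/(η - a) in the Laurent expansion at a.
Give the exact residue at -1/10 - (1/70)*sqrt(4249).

The factor η**2 + η/5 - 6/7 splits as (η - a)(η - a') with a = -1/10 - (1/70)*sqrt(4249), a' = -1/10 + (1/70)*sqrt(4249). At the order-1 pole a set g(η) = (η - a)*f(η) = [31/(22*(η + 11/6))] / (η - a').
Simple pole: residue = g(a) at a = -1/10 - (1/70)*sqrt(4249), which is -9765/29623 - (169260/17981161)*sqrt(4249).

The residue is -9765/29623 - (169260/17981161)*sqrt(4249).


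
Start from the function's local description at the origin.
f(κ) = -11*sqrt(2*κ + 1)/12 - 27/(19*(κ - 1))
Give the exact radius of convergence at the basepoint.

The radius of convergence is 1/2.

Denominator factor (κ - 1): pole of order 1 at 1, modulus 1.
Branch term (-11/12)*sqrt(1 - κ/(-1/2)): its argument vanishes at κ = -1/2, a square-root branch point, modulus 1/2.
The radius of convergence is the smallest modulus among the singular points: 1/2.


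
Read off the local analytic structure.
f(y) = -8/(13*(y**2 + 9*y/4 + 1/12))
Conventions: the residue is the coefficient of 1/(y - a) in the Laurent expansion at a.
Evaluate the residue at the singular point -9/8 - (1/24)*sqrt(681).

The residue is (32/2951)*sqrt(681).

The factor y**2 + 9*y/4 + 1/12 splits as (y - a)(y - a') with a = -9/8 - (1/24)*sqrt(681), a' = -9/8 + (1/24)*sqrt(681). At the order-1 pole a set g(y) = (y - a)*f(y) = [-8/13] / (y - a').
Simple pole: residue = g(a) at a = -9/8 - (1/24)*sqrt(681), which is (32/2951)*sqrt(681).


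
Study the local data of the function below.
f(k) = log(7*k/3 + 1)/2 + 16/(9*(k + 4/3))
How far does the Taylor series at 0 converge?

The radius of convergence is 3/7.

Denominator factor (k + 4/3): pole of order 1 at -4/3, modulus 4/3.
Branch term (1/2)*log(1 - k/(-3/7)): its argument vanishes at k = -3/7, a logarithmic branch point, modulus 3/7.
The radius of convergence is the smallest modulus among the singular points: 3/7.


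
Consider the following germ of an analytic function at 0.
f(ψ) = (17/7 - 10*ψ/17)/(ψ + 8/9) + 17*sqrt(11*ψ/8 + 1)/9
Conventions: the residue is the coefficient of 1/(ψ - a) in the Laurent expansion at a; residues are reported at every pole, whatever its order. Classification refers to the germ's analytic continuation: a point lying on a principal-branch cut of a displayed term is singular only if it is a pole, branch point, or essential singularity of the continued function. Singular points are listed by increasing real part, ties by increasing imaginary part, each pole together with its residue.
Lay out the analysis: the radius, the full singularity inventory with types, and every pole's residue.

Radius of convergence at 0: 8/11.
At -8/9: a pole of order 1; residue 3161/1071.
At -8/11: an algebraic (square-root) branch point.

Denominator factor (ψ + 8/9): pole of order 1 at -8/9, modulus 8/9.
Branch term (17/9)*sqrt(1 - ψ/(-8/11)): its argument vanishes at ψ = -8/11, a square-root branch point, modulus 8/11.
The radius of convergence is the smallest modulus among the singular points: 8/11.
The branch term is analytic at -8/9 and contributes nothing to the residue; only the rational part matters.
At the order-1 pole -8/9 set g(ψ) = (ψ - (-8/9))*(rational part) = 17/7 - 10*ψ/17.
Simple pole: residue = g(a) at a = -8/9, which is 3161/1071.
List the singular points by increasing real part (a conjugate pair: the negative imaginary part first).


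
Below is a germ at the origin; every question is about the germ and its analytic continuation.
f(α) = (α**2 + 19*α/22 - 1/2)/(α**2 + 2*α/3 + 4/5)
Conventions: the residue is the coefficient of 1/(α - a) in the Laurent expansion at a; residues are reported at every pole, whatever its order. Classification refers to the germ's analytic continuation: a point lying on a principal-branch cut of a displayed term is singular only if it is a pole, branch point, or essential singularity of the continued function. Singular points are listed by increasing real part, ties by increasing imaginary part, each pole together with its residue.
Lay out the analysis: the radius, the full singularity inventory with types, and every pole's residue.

Denominator factor (α**2 + 2*α/3 + 4/5): discriminant -124/45, complex-conjugate roots (-1/3) + ((1/15)*sqrt(155))*i and (-1/3) - ((1/15)*sqrt(155))*i; poles of order 1, moduli (2/5)*sqrt(5) and (2/5)*sqrt(5).
The radius of convergence is the smallest modulus among the singular points: (2/5)*sqrt(5).
The factor α**2 + 2*α/3 + 4/5 splits as (α - a)(α - a') with a = (-1/3) - ((1/15)*sqrt(155))*i, a' = (-1/3) + ((1/15)*sqrt(155))*i. At the order-1 pole a set g(α) = (α - a)*f(α) = [α**2 + 19*α/22 - 1/2] / (α - a').
Simple pole: residue = g(a) at a = (-1/3) - ((1/15)*sqrt(155))*i, which is (13/132) - ((338/5115)*sqrt(155))*i.
The factor α**2 + 2*α/3 + 4/5 splits as (α - a)(α - a') with a = (-1/3) + ((1/15)*sqrt(155))*i, a' = (-1/3) - ((1/15)*sqrt(155))*i. At the order-1 pole a set g(α) = (α - a)*f(α) = [α**2 + 19*α/22 - 1/2] / (α - a').
Simple pole: residue = g(a) at a = (-1/3) + ((1/15)*sqrt(155))*i, which is (13/132) + ((338/5115)*sqrt(155))*i.
List the singular points by increasing real part (a conjugate pair: the negative imaginary part first).

Radius of convergence at 0: (2/5)*sqrt(5).
At (-1/3) - ((1/15)*sqrt(155))*i: a pole of order 1; residue (13/132) - ((338/5115)*sqrt(155))*i.
At (-1/3) + ((1/15)*sqrt(155))*i: a pole of order 1; residue (13/132) + ((338/5115)*sqrt(155))*i.


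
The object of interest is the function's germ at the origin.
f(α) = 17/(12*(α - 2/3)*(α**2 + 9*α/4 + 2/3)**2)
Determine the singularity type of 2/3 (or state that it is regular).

The denominator factor α - 2/3 vanishes at 2/3 and appears to the power 1; the numerator there equals 17/12, nonzero, and no other factor vanishes.
Hence a pole whose order is the multiplicity, 1.

The point is a pole of order 1.


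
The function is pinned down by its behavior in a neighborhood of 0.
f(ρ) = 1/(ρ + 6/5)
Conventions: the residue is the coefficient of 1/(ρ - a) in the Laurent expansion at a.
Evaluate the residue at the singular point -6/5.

At the order-1 pole -6/5 set g(ρ) = (ρ - (-6/5))*f(ρ) = 1.
Simple pole: residue = g(a) at a = -6/5, which is 1.

The residue is 1.


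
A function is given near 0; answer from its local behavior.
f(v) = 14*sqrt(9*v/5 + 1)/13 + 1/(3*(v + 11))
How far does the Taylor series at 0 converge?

The radius of convergence is 5/9.

Denominator factor (v + 11): pole of order 1 at -11, modulus 11.
Branch term (14/13)*sqrt(1 - v/(-5/9)): its argument vanishes at v = -5/9, a square-root branch point, modulus 5/9.
The radius of convergence is the smallest modulus among the singular points: 5/9.


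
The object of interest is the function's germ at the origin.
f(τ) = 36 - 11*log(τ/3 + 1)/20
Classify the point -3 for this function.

The term (-11/20)*log(1 - τ/(-3)) has argument 1 - -3/(-3) = 0 at -3: a logarithmic (infinitely-sheeted) branch point; the remaining terms are analytic or single-valued there.

The point is a logarithmic branch point.


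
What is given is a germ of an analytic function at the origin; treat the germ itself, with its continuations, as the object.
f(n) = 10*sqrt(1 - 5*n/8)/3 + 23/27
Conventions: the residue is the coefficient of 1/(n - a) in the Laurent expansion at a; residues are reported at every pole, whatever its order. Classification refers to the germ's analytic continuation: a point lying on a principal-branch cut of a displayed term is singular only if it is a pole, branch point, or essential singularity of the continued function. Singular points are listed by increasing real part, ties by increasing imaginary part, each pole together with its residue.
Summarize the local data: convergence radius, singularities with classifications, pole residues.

Branch term (10/3)*sqrt(1 - n/(8/5)): its argument vanishes at n = 8/5, a square-root branch point, modulus 8/5.
The radius of convergence is the smallest modulus among the singular points: 8/5.

Radius of convergence at 0: 8/5.
At 8/5: an algebraic (square-root) branch point.


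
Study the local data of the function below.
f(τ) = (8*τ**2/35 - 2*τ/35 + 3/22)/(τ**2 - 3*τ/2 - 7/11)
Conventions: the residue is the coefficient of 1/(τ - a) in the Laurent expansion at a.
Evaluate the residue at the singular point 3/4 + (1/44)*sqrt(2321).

The residue is 1/7 + (382/81235)*sqrt(2321).

The factor τ**2 - 3*τ/2 - 7/11 splits as (τ - a)(τ - a') with a = 3/4 + (1/44)*sqrt(2321), a' = 3/4 - (1/44)*sqrt(2321). At the order-1 pole a set g(τ) = (τ - a)*f(τ) = [8*τ**2/35 - 2*τ/35 + 3/22] / (τ - a').
Simple pole: residue = g(a) at a = 3/4 + (1/44)*sqrt(2321), which is 1/7 + (382/81235)*sqrt(2321).


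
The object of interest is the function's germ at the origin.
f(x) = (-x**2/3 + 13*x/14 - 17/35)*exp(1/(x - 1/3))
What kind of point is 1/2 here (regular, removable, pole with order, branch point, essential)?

The point is a regular point.

There is no denominator, hence no pole anywhere.
The essential point of exp(1/(x - (1/3))) is 1/3, not 1/2.
So the germ continues analytically to 1/2.


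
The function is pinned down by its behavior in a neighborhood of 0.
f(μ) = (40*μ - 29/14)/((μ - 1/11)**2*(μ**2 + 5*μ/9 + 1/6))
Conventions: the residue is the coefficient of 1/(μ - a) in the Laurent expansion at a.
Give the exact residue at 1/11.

The residue is 261113886/1687567.

At the order-2 pole 1/11 set g(μ) = (μ - (1/11))^2*f(μ) = (40*μ - 29/14)/(μ**2 + 5*μ/9 + 1/6).
Order-2 pole: residue = g'(a); g'(1/11) = 261113886/1687567, so the residue is 261113886/1687567.


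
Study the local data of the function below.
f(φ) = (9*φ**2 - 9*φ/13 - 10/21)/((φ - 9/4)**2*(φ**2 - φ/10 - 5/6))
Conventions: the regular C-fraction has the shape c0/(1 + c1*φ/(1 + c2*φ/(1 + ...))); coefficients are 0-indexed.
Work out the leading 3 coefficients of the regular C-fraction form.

The regular C-fraction coefficients are [64/567, -13003/5850, 143887673/15213510].

Taylor coefficients (expand at 0): a_0 = 64/567, a_1 = 416096/1658475, a_2 = -32255552/17769375.
c0 = a_0 = 64/567. Peel one level at a time: if S = 1 + c*φ/S' with S'(0) = 1, then c is the φ-coefficient of S and S' = c*φ/(S - 1).
S_1 = c0/f = 1 + (-13003/5850)*φ + (143887673/6844500)*φ^2 + ...; c1 = -13003/5850.
S_2 = c1*φ/(S_1 - 1) = 1 + (143887673/15213510)*φ + ...; c2 = 143887673/15213510.


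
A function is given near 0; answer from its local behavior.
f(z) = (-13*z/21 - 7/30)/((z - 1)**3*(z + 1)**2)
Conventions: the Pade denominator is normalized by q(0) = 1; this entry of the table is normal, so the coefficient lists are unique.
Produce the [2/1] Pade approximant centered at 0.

The Pade approximant has numerator coefficients [7/30, 2327/5817, -9697/29085]; denominator coefficients [1, -537/277].

Taylor coefficients needed (expand at 0): a_0 = 7/30, a_1 = 179/210, a_2 = 277/210, a_3 = 179/70.
Write the denominator as Q(z) = 1 + q1*z. Requiring Q*f - P = O(z^4) with deg P <= 2 kills the coefficients of z^3..z^3 in Q*f:
  z^3: a_3 + q1*a_2 = 0, i.e. 179/70 + (277/210)*q1 = 0.
Solving this linear system: q1 = -537/277.
The numerator is Q*f truncated at degree 2: P0 = a_0 = 7/30; P1 = a_1 + q1*a_0 = 2327/5817; P2 = a_2 + q1*a_1 = -9697/29085.


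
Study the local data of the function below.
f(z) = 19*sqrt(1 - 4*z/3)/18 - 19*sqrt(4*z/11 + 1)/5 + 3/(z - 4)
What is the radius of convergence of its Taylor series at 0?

The radius of convergence is 3/4.

Denominator factor (z - 4): pole of order 1 at 4, modulus 4.
Branch term (-19/5)*sqrt(1 - z/(-11/4)): its argument vanishes at z = -11/4, a square-root branch point, modulus 11/4.
Branch term (19/18)*sqrt(1 - z/(3/4)): its argument vanishes at z = 3/4, a square-root branch point, modulus 3/4.
The radius of convergence is the smallest modulus among the singular points: 3/4.


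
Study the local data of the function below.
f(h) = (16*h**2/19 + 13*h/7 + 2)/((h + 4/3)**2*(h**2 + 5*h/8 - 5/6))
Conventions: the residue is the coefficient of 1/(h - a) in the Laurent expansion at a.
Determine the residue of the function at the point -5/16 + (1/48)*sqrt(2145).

The residue is -87957/1064 + (1365591/760760)*sqrt(2145).

The factor h**2 + 5*h/8 - 5/6 splits as (h - a)(h - a') with a = -5/16 + (1/48)*sqrt(2145), a' = -5/16 - (1/48)*sqrt(2145). At the order-1 pole a set g(h) = (h - a)*f(h) = [(16*h**2/19 + 13*h/7 + 2)/(h + 4/3)**2] / (h - a').
Simple pole: residue = g(a) at a = -5/16 + (1/48)*sqrt(2145), which is -87957/1064 + (1365591/760760)*sqrt(2145).


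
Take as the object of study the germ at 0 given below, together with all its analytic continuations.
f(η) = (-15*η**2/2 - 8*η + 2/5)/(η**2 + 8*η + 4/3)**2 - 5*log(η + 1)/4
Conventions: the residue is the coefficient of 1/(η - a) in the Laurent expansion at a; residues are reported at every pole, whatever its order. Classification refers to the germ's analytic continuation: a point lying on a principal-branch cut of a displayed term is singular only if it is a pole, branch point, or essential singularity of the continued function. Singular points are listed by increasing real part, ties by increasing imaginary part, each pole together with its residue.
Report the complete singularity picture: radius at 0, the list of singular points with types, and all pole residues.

Denominator factor (η**2 + 8*η + 4/3)^2: discriminant 176/3, real irrational roots -4 + (2/3)*sqrt(33) and -4 - (2/3)*sqrt(33); poles of order 2, moduli 4 - (2/3)*sqrt(33) and 4 + (2/3)*sqrt(33).
Branch term (-5/4)*log(1 - η/(-1)): its argument vanishes at η = -1, a logarithmic branch point, modulus 1.
The radius of convergence is the smallest modulus among the singular points: 4 - (2/3)*sqrt(33).
The branch term is analytic at -4 - (2/3)*sqrt(33) and contributes nothing to the residue; only the rational part matters.
The factor η**2 + 8*η + 4/3 splits as (η - a)(η - a') with a = -4 - (2/3)*sqrt(33), a' = -4 + (2/3)*sqrt(33). At the order-2 pole a set g(η) = (η - a)^2*(rational part) = [-15*η**2/2 - 8*η + 2/5] / (η - a')^2.
Order-2 pole: residue = g'(a); g'(-4 - (2/3)*sqrt(33)) = (21/1210)*sqrt(33), so the residue is (21/1210)*sqrt(33).
The branch term is analytic at -4 + (2/3)*sqrt(33) and contributes nothing to the residue; only the rational part matters.
The factor η**2 + 8*η + 4/3 splits as (η - a)(η - a') with a = -4 + (2/3)*sqrt(33), a' = -4 - (2/3)*sqrt(33). At the order-2 pole a set g(η) = (η - a)^2*(rational part) = [-15*η**2/2 - 8*η + 2/5] / (η - a')^2.
Order-2 pole: residue = g'(a); g'(-4 + (2/3)*sqrt(33)) = -(21/1210)*sqrt(33), so the residue is -(21/1210)*sqrt(33).
List the singular points by increasing real part (a conjugate pair: the negative imaginary part first).

Radius of convergence at 0: 4 - (2/3)*sqrt(33).
At -4 - (2/3)*sqrt(33): a pole of order 2; residue (21/1210)*sqrt(33).
At -1: a logarithmic branch point.
At -4 + (2/3)*sqrt(33): a pole of order 2; residue -(21/1210)*sqrt(33).


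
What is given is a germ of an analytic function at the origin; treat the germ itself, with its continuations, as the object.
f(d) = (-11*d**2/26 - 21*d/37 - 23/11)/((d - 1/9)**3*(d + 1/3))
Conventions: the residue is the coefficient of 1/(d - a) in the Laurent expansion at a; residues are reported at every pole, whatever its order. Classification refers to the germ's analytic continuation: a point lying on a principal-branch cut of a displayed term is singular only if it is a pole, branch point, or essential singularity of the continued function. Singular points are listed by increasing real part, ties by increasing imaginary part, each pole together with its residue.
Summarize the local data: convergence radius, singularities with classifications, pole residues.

Denominator factor (d - 1/9)^3: pole of order 3 at 1/9, modulus 1/9.
Denominator factor (d + 1/3): pole of order 1 at -1/3, modulus 1/3.
The radius of convergence is the smallest modulus among the singular points: 1/9.
At the order-1 pole -1/3 set g(d) = (d - (-1/3))*f(d) = (-11*d**2/26 - 21*d/37 - 23/11)/(d - 1/9)**3.
Simple pole: residue = g(a) at a = -1/3, which is 15033033/677248.
At the order-3 pole 1/9 set g(d) = (d - (1/9))^3*f(d) = (-11*d**2/26 - 21*d/37 - 23/11)/(d + 1/3).
Order-3 pole: residue = g''(a)/2; g''(1/9) = -15033033/338624, so the residue is -15033033/677248.
List the singular points by increasing real part (a conjugate pair: the negative imaginary part first).

Radius of convergence at 0: 1/9.
At -1/3: a pole of order 1; residue 15033033/677248.
At 1/9: a pole of order 3; residue -15033033/677248.


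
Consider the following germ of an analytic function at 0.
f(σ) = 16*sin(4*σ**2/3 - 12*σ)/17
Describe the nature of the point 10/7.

There is no denominator, hence no pole anywhere.
The factor -sin(4*σ**2/3 - 12*σ) is entire.
So the germ continues analytically to 10/7.

The point is a regular point.


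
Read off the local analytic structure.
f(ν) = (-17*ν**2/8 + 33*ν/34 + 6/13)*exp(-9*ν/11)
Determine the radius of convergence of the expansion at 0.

The radius of convergence is infinite.

The factor exp(-9*ν/11) is entire and contributes no finite singular point.
The polynomial part has no poles.
No finite singular points: the Taylor series at 0 converges everywhere.


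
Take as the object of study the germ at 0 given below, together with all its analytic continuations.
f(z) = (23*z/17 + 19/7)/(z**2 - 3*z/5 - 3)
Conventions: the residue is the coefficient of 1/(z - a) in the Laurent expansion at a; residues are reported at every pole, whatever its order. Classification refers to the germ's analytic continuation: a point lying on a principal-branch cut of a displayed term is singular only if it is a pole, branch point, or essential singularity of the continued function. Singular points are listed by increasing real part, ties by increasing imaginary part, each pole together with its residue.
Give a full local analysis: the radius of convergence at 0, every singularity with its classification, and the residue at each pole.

Radius of convergence at 0: -3/10 + (1/10)*sqrt(309).
At 3/10 - (1/10)*sqrt(309): a pole of order 1; residue 23/34 - (3713/73542)*sqrt(309).
At 3/10 + (1/10)*sqrt(309): a pole of order 1; residue 23/34 + (3713/73542)*sqrt(309).

Denominator factor (z**2 - 3*z/5 - 3): discriminant 309/25, real irrational roots 3/10 + (1/10)*sqrt(309) and 3/10 - (1/10)*sqrt(309); poles of order 1, moduli 3/10 + (1/10)*sqrt(309) and -3/10 + (1/10)*sqrt(309).
The radius of convergence is the smallest modulus among the singular points: -3/10 + (1/10)*sqrt(309).
The factor z**2 - 3*z/5 - 3 splits as (z - a)(z - a') with a = 3/10 - (1/10)*sqrt(309), a' = 3/10 + (1/10)*sqrt(309). At the order-1 pole a set g(z) = (z - a)*f(z) = [23*z/17 + 19/7] / (z - a').
Simple pole: residue = g(a) at a = 3/10 - (1/10)*sqrt(309), which is 23/34 - (3713/73542)*sqrt(309).
The factor z**2 - 3*z/5 - 3 splits as (z - a)(z - a') with a = 3/10 + (1/10)*sqrt(309), a' = 3/10 - (1/10)*sqrt(309). At the order-1 pole a set g(z) = (z - a)*f(z) = [23*z/17 + 19/7] / (z - a').
Simple pole: residue = g(a) at a = 3/10 + (1/10)*sqrt(309), which is 23/34 + (3713/73542)*sqrt(309).
List the singular points by increasing real part (a conjugate pair: the negative imaginary part first).


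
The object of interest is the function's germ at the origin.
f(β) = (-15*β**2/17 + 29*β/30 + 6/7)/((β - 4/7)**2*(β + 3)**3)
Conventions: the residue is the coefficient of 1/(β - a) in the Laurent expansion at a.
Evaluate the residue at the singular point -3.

The residue is 4302053/199218750.

At the order-3 pole -3 set g(β) = (β - (-3))^3*f(β) = (-15*β**2/17 + 29*β/30 + 6/7)/(β - 4/7)**2.
Order-3 pole: residue = g''(a)/2; g''(-3) = 4302053/99609375, so the residue is 4302053/199218750.


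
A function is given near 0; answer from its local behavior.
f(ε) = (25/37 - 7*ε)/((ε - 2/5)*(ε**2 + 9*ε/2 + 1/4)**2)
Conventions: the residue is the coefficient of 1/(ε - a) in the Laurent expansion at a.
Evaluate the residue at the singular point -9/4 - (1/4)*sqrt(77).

The residue is 393000/1807117 - (40864760/974036063)*sqrt(77).

The factor ε**2 + 9*ε/2 + 1/4 splits as (ε - a)(ε - a') with a = -9/4 - (1/4)*sqrt(77), a' = -9/4 + (1/4)*sqrt(77). At the order-2 pole a set g(ε) = (ε - a)^2*f(ε) = [(25/37 - 7*ε)/(ε - 2/5)] / (ε - a')^2.
Order-2 pole: residue = g'(a); g'(-9/4 - (1/4)*sqrt(77)) = 393000/1807117 - (40864760/974036063)*sqrt(77), so the residue is 393000/1807117 - (40864760/974036063)*sqrt(77).


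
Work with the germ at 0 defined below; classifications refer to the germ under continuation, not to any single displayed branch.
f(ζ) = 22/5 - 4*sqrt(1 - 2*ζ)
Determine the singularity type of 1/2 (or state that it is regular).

The point is an algebraic (square-root) branch point.

The term (-4)*sqrt(1 - ζ/(1/2)) has argument 1 - 1/2/(1/2) = 0 at 1/2: a square-root (algebraic, two-sheeted) branch point; the remaining terms are analytic or single-valued there.


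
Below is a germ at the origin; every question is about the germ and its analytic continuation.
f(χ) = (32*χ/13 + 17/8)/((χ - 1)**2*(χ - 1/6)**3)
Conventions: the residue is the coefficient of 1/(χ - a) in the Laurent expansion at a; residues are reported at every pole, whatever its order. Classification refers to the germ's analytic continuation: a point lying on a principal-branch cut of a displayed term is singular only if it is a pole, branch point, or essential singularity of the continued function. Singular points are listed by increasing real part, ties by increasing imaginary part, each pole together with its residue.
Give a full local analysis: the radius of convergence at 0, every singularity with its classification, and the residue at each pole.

Denominator factor (χ - 1/6)^3: pole of order 3 at 1/6, modulus 1/6.
Denominator factor (χ - 1)^2: pole of order 2 at 1, modulus 1.
The radius of convergence is the smallest modulus among the singular points: 1/6.
At the order-3 pole 1/6 set g(χ) = (χ - (1/6))^3*f(χ) = (32*χ/13 + 17/8)/(χ - 1)**2.
Order-3 pole: residue = g''(a)/2; g''(1/6) = 30348/625, so the residue is 15174/625.
At the order-2 pole 1 set g(χ) = (χ - (1))^2*f(χ) = (32*χ/13 + 17/8)/(χ - 1/6)**3.
Order-2 pole: residue = g'(a); g'(1) = -15174/625, so the residue is -15174/625.
List the singular points by increasing real part (a conjugate pair: the negative imaginary part first).

Radius of convergence at 0: 1/6.
At 1/6: a pole of order 3; residue 15174/625.
At 1: a pole of order 2; residue -15174/625.


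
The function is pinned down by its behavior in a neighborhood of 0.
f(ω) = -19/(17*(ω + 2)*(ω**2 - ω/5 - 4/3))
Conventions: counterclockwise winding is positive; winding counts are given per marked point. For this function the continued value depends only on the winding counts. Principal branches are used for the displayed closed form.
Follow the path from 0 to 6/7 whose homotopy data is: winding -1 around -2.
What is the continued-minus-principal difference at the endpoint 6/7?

The function is rational, hence single-valued: continuing it around any pole returns the same value, so the difference is 0.

Continued minus principal equals 0.


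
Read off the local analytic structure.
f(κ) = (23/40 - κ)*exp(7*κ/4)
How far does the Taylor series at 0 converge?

The factor exp(7*κ/4) is entire and contributes no finite singular point.
The polynomial part has no poles.
No finite singular points: the Taylor series at 0 converges everywhere.

The radius of convergence is infinite.


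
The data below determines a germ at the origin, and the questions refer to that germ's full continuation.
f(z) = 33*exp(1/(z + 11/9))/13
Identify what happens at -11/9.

The point is an essential singularity.

The exponent 1/(z - (-11/9)) has a pole at -11/9, so exp(1/(z - (-11/9))) takes every nonzero value near it: an essential singularity (not a pole of any order).


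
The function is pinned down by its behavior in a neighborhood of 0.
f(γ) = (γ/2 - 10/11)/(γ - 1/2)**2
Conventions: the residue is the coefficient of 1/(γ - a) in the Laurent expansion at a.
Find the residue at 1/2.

At the order-2 pole 1/2 set g(γ) = (γ - (1/2))^2*f(γ) = γ/2 - 10/11.
Order-2 pole: residue = g'(a); g'(1/2) = 1/2, so the residue is 1/2.

The residue is 1/2.


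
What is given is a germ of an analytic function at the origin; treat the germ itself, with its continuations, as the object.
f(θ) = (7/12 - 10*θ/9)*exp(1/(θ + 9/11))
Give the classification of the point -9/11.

The exponent 1/(θ - (-9/11)) has a pole at -9/11, so exp(1/(θ - (-9/11))) takes every nonzero value near it: an essential singularity (not a pole of any order).

The point is an essential singularity.


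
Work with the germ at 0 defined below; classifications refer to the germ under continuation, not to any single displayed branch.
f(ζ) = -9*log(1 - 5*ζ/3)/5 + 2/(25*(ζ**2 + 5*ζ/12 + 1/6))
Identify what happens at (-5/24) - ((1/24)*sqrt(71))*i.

The point is a pole of order 1.

The denominator factor ζ**2 + 5*ζ/12 + 1/6 vanishes at (-5/24) - ((1/24)*sqrt(71))*i and appears to the power 1; the numerator there equals 2/25, nonzero, and no other factor vanishes.
The branch terms are analytic at this point.
Hence a pole whose order is the multiplicity, 1.


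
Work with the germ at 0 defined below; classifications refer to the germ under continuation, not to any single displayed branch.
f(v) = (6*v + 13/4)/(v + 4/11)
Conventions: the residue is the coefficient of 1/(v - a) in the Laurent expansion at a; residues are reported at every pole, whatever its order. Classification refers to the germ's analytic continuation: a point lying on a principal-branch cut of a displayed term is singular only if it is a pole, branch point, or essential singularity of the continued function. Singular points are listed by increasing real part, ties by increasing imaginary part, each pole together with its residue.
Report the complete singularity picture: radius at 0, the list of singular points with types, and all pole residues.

Denominator factor (v + 4/11): pole of order 1 at -4/11, modulus 4/11.
The radius of convergence is the smallest modulus among the singular points: 4/11.
At the order-1 pole -4/11 set g(v) = (v - (-4/11))*f(v) = 6*v + 13/4.
Simple pole: residue = g(a) at a = -4/11, which is 47/44.

Radius of convergence at 0: 4/11.
At -4/11: a pole of order 1; residue 47/44.


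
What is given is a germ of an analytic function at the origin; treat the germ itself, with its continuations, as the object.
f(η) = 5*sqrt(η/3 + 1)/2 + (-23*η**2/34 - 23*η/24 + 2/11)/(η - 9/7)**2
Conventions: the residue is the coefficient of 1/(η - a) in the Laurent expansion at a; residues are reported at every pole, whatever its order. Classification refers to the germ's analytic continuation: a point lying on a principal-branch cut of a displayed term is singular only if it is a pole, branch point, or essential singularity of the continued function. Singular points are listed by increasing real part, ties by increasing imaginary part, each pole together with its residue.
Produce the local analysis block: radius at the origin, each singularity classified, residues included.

Radius of convergence at 0: 9/7.
At -3: an algebraic (square-root) branch point.
At 9/7: a pole of order 2; residue -7705/2856.

Denominator factor (η - 9/7)^2: pole of order 2 at 9/7, modulus 9/7.
Branch term (5/2)*sqrt(1 - η/(-3)): its argument vanishes at η = -3, a square-root branch point, modulus 3.
The radius of convergence is the smallest modulus among the singular points: 9/7.
The branch term is analytic at 9/7 and contributes nothing to the residue; only the rational part matters.
At the order-2 pole 9/7 set g(η) = (η - (9/7))^2*(rational part) = -23*η**2/34 - 23*η/24 + 2/11.
Order-2 pole: residue = g'(a); g'(9/7) = -7705/2856, so the residue is -7705/2856.
List the singular points by increasing real part (a conjugate pair: the negative imaginary part first).


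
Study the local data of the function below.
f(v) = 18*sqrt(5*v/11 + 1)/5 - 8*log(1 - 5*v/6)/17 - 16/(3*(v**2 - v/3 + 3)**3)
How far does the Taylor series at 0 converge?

Denominator factor (v**2 - v/3 + 3)^3: discriminant -107/9, complex-conjugate roots (1/6) + ((1/6)*sqrt(107))*i and (1/6) - ((1/6)*sqrt(107))*i; poles of order 3, moduli sqrt(3) and sqrt(3).
Branch term (18/5)*sqrt(1 - v/(-11/5)): its argument vanishes at v = -11/5, a square-root branch point, modulus 11/5.
Branch term (-8/17)*log(1 - v/(6/5)): its argument vanishes at v = 6/5, a logarithmic branch point, modulus 6/5.
The radius of convergence is the smallest modulus among the singular points: 6/5.

The radius of convergence is 6/5.


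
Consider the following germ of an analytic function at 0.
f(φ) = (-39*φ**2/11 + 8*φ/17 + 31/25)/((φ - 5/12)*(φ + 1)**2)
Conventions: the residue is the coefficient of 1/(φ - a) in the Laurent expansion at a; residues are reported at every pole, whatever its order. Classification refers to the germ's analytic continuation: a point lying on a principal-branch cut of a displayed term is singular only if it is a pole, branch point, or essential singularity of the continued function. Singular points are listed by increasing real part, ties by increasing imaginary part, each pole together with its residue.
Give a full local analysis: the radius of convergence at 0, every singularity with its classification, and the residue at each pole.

Denominator factor (φ - 5/12): pole of order 1 at 5/12, modulus 5/12.
Denominator factor (φ + 1)^2: pole of order 2 at -1, modulus 1.
The radius of convergence is the smallest modulus among the singular points: 5/12.
At the order-2 pole -1 set g(φ) = (φ - (-1))^2*f(φ) = (-39*φ**2/11 + 8*φ/17 + 31/25)/(φ - 5/12).
Order-2 pole: residue = g'(a); g'(-1) = -485688/122825, so the residue is -485688/122825.
At the order-1 pole 5/12 set g(φ) = (φ - (5/12))*f(φ) = (-39*φ**2/11 + 8*φ/17 + 31/25)/(φ + 1)**2.
Simple pole: residue = g(a) at a = 5/12, which is 552393/1351075.
List the singular points by increasing real part (a conjugate pair: the negative imaginary part first).

Radius of convergence at 0: 5/12.
At -1: a pole of order 2; residue -485688/122825.
At 5/12: a pole of order 1; residue 552393/1351075.


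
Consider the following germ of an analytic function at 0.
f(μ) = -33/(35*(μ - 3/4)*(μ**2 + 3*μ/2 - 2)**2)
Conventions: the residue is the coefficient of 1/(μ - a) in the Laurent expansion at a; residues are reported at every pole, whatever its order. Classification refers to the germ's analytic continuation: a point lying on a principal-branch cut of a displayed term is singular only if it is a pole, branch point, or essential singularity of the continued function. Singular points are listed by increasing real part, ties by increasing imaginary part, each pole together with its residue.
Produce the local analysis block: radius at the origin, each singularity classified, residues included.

Radius of convergence at 0: 3/4.
At -3/4 - (1/4)*sqrt(41): a pole of order 2; residue 4224/875 - (1102464/1470875)*sqrt(41).
At 3/4: a pole of order 1; residue -8448/875.
At -3/4 + (1/4)*sqrt(41): a pole of order 2; residue 4224/875 + (1102464/1470875)*sqrt(41).


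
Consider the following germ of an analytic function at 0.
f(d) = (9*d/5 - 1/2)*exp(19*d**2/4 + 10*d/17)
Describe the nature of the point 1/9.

There is no denominator, hence no pole anywhere.
The factor exp(19*d**2/4 + 10*d/17) is entire.
So the germ continues analytically to 1/9.

The point is a regular point.


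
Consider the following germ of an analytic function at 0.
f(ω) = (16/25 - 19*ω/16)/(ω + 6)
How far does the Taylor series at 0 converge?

The radius of convergence is 6.

Denominator factor (ω + 6): pole of order 1 at -6, modulus 6.
The radius of convergence is the smallest modulus among the singular points: 6.


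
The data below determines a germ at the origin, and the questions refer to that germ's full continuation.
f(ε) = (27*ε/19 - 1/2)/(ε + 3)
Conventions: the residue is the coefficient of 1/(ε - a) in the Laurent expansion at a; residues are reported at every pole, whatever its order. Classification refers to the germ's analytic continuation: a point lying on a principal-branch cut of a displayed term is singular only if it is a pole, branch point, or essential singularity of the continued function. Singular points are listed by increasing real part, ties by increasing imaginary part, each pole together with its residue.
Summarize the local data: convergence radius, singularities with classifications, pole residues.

Denominator factor (ε + 3): pole of order 1 at -3, modulus 3.
The radius of convergence is the smallest modulus among the singular points: 3.
At the order-1 pole -3 set g(ε) = (ε - (-3))*f(ε) = 27*ε/19 - 1/2.
Simple pole: residue = g(a) at a = -3, which is -181/38.

Radius of convergence at 0: 3.
At -3: a pole of order 1; residue -181/38.


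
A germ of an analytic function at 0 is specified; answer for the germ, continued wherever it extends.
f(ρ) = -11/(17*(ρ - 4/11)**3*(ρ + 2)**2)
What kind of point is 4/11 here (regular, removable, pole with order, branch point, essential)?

The point is a pole of order 3.

The denominator factor ρ - 4/11 vanishes at 4/11 and appears to the power 3; the numerator there equals -11/17, nonzero, and no other factor vanishes.
Hence a pole whose order is the multiplicity, 3.


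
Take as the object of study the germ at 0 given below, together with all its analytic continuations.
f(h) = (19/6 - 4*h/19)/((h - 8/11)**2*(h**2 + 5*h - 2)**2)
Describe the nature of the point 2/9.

The point is a regular point.

Denominator factors: h**2 + 5*h - 2 = -68/81 at h = 2/9; h - 8/11 = -50/99 at h = 2/9 — none vanishes.
So the germ continues analytically to 2/9.


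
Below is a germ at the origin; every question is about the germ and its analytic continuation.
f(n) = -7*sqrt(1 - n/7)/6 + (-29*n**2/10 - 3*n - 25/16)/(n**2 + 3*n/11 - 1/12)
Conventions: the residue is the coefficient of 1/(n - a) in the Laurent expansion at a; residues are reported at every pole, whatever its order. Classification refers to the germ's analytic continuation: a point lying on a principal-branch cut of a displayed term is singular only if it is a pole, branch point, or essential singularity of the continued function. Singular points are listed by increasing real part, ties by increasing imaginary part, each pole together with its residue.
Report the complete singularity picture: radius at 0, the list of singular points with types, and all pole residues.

Denominator factor (n**2 + 3*n/11 - 1/12): discriminant 148/363, real irrational roots -3/22 + (1/33)*sqrt(111) and -3/22 - (1/33)*sqrt(111); poles of order 1, moduli -3/22 + (1/33)*sqrt(111) and 3/22 + (1/33)*sqrt(111).
Branch term (-7/6)*sqrt(1 - n/(7)): its argument vanishes at n = 7, a square-root branch point, modulus 7.
The radius of convergence is the smallest modulus among the singular points: -3/22 + (1/33)*sqrt(111).
The branch term is analytic at -3/22 - (1/33)*sqrt(111) and contributes nothing to the residue; only the rational part matters.
The factor n**2 + 3*n/11 - 1/12 splits as (n - a)(n - a') with a = -3/22 - (1/33)*sqrt(111), a' = -3/22 + (1/33)*sqrt(111). At the order-1 pole a set g(n) = (n - a)*(rational part) = [-29*n**2/10 - 3*n - 25/16] / (n - a').
Simple pole: residue = g(a) at a = -3/22 - (1/33)*sqrt(111), which is -243/220 + (8729/39072)*sqrt(111).
The branch term is analytic at -3/22 + (1/33)*sqrt(111) and contributes nothing to the residue; only the rational part matters.
The factor n**2 + 3*n/11 - 1/12 splits as (n - a)(n - a') with a = -3/22 + (1/33)*sqrt(111), a' = -3/22 - (1/33)*sqrt(111). At the order-1 pole a set g(n) = (n - a)*(rational part) = [-29*n**2/10 - 3*n - 25/16] / (n - a').
Simple pole: residue = g(a) at a = -3/22 + (1/33)*sqrt(111), which is -243/220 - (8729/39072)*sqrt(111).
List the singular points by increasing real part (a conjugate pair: the negative imaginary part first).

Radius of convergence at 0: -3/22 + (1/33)*sqrt(111).
At -3/22 - (1/33)*sqrt(111): a pole of order 1; residue -243/220 + (8729/39072)*sqrt(111).
At -3/22 + (1/33)*sqrt(111): a pole of order 1; residue -243/220 - (8729/39072)*sqrt(111).
At 7: an algebraic (square-root) branch point.
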